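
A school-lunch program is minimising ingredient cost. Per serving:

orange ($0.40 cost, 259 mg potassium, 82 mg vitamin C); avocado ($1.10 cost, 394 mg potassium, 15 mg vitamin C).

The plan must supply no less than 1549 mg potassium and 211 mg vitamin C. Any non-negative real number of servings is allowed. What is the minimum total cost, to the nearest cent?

$2.39

At the optimum either one food covers both requirements or two foods hit both targets exactly; no other combination can be cheaper.
orange only: max(1549/259, 211/82) = 5.981 servings → $2.39.
avocado only: max(1549/394, 211/15) = 14.07 servings → $15.47.
orange + avocado with both tight: 2.107 servings and 2.546 servings → $3.64.
Cheapest feasible corner: $2.39.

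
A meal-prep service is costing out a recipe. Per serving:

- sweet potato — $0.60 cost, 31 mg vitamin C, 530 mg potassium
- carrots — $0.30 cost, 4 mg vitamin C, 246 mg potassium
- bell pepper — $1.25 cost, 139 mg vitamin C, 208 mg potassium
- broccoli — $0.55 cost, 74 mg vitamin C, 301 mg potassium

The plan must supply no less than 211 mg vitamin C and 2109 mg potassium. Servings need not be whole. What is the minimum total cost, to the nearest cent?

At the optimum either one food covers both requirements or two foods hit both targets exactly; no other combination can be cheaper.
sweet potato only: max(211/31, 2109/530) = 6.806 servings → $4.08.
carrots only: max(211/4, 2109/246) = 52.75 servings → $15.82.
bell pepper only: max(211/139, 2109/208) = 10.14 servings → $12.67.
broccoli only: max(211/74, 2109/301) = 7.007 servings → $3.85.
sweet potato + carrots with both targets exact would need a negative amount; discard.
sweet potato + bell pepper with both tight: 3.708 servings and 0.691 servings → $3.09.
sweet potato + broccoli with both tight: 3.097 servings and 1.554 servings → $2.71.
carrots + bell pepper with both tight: 7.471 servings and 1.303 servings → $3.87.
carrots + broccoli with both tight: 5.444 servings and 2.557 servings → $3.04.
bell pepper + broccoli: intersection lies outside the first quadrant.
Cheapest feasible corner: $2.71.

$2.71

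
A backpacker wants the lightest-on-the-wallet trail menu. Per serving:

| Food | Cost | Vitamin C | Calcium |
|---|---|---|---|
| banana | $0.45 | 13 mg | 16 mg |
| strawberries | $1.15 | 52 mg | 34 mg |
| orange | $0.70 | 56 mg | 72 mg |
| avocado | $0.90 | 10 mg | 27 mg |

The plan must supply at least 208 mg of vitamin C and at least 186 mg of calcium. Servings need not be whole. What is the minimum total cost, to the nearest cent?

$2.60

For a min-cost LP with two ≥-constraints, a basic feasible solution has at most two positive variables.
banana only: max(208/13, 186/16) = 16 servings → $7.20.
strawberries only: max(208/52, 186/34) = 5.471 servings → $6.29.
orange only: max(208/56, 186/72) = 3.714 servings → $2.60.
avocado only: max(208/10, 186/27) = 20.8 servings → $18.72.
banana + strawberries with both tight: 6.667 servings and 2.333 servings → $5.68.
banana + orange with both targets exact would need a negative amount; discard.
banana + avocado: intersection lies outside the first quadrant.
strawberries + orange with both tight: 2.478 servings and 1.413 servings → $3.84.
strawberries + avocado with both tight: 3.53 servings and 2.444 servings → $6.26.
orange + avocado: intersection lies outside the first quadrant.
So the least-cost plan costs $2.60.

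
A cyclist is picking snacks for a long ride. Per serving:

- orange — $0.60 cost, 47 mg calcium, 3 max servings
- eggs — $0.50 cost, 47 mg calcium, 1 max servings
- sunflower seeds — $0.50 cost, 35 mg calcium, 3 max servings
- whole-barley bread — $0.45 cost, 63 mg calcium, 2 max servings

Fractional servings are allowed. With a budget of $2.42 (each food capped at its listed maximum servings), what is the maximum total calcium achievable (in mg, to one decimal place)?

Calcium per dollar: whole-barley bread 140, eggs 94, orange 78.33, sunflower seeds 70.
Take 2 servings of whole-barley bread: spends $0.90, +126.0 mg calcium (running total 126.0 mg).
Take 1 serving of eggs: spends $0.50, +47.0 mg calcium (running total 173.0 mg).
Take 1.7 servings of orange: spends $1.02, +79.9 mg calcium (running total 252.9 mg).
Greedy by best ratio exhausts the cost allowance optimally: 252.9 mg.

252.9 mg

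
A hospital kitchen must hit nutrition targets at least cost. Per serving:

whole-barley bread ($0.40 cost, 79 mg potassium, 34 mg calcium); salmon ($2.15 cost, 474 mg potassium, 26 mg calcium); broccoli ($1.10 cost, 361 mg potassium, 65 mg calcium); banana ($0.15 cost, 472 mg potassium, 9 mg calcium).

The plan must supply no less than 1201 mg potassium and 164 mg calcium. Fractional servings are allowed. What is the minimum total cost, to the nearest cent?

This is a tiny linear program; its minimum lies at a vertex of the feasible set. List the vertices and price them.
whole-barley bread only: max(1201/79, 164/34) = 15.2 servings → $6.08.
salmon only: max(1201/474, 164/26) = 6.308 servings → $13.56.
broccoli only: max(1201/361, 164/65) = 3.327 servings → $3.66.
banana only: max(1201/472, 164/9) = 18.22 servings → $2.73.
whole-barley bread + salmon with both tight: 3.307 servings and 1.983 servings → $5.59.
whole-barley bread + broccoli: intersection lies outside the first quadrant.
whole-barley bread + banana with both tight: 4.342 servings and 1.818 servings → $2.01.
salmon + broccoli with both tight: 0.8804 servings and 2.171 servings → $4.28.
salmon + banana: intersection lies outside the first quadrant.
broccoli + banana with both tight: 2.428 servings and 0.6876 servings → $2.77.
The minimum over all feasible corners is $2.01.

$2.01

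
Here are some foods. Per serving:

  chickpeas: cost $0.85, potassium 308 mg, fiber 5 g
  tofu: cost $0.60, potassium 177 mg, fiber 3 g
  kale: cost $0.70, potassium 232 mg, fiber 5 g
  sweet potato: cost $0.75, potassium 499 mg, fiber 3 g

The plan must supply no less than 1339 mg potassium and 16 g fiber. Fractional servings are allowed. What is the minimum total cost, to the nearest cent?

For a min-cost LP with two ≥-constraints, a basic feasible solution has at most two positive variables.
chickpeas only: max(1339/308, 16/5) = 4.347 servings → $3.70.
tofu only: max(1339/177, 16/3) = 7.565 servings → $4.54.
kale only: max(1339/232, 16/5) = 5.772 servings → $4.04.
sweet potato only: max(1339/499, 16/3) = 5.333 servings → $4.00.
chickpeas + tofu: the both-tight solution has a negative serving — not a feasible corner.
chickpeas + kale with both targets exact would need a negative amount; discard.
chickpeas + sweet potato with both tight: 2.525 servings and 1.125 servings → $2.99.
tofu + kale with both targets exact would need a negative amount; discard.
tofu + sweet potato with both tight: 4.107 servings and 1.227 servings → $3.38.
kale + sweet potato with both tight: 2.205 servings and 1.658 servings → $2.79.
The minimum over all feasible corners is $2.79.

$2.79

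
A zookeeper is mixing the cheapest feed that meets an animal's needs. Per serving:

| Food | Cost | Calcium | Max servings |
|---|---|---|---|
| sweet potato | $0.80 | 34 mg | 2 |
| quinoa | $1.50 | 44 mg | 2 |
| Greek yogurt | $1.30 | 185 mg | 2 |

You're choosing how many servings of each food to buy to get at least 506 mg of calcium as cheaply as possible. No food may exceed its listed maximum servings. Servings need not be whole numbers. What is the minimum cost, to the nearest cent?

$6.52

Cost per mg of calcium: Greek yogurt $0.0070, sweet potato $0.0235, quinoa $0.0341.
Take 2 servings of Greek yogurt: +370.0 mg calcium for $2.60 (total $2.60, still need 136.0 mg).
Take 2 servings of sweet potato: +68.0 mg calcium for $1.60 (total $4.20, still need 68.0 mg).
Take 1.545 servings of quinoa: +68.0 mg calcium for $2.32 (total $6.52, still need 0.0 mg).
Filling from the cheapest source first is optimal under one linear minimum: $6.52.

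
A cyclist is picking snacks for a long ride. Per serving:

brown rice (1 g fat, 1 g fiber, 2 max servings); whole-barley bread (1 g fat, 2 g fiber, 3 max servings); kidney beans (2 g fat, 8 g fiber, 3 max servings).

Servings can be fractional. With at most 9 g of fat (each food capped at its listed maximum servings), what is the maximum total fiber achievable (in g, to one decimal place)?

30.0 g

Fiber per g fat: kidney beans 4, whole-barley bread 2, brown rice 1.
Take 3 servings of kidney beans: uses 6 g fat, +24.0 g fiber (running total 24.0 g).
Take 3 servings of whole-barley bread: uses 3 g fat, +6.0 g fiber (running total 30.0 g).
Greedy by best ratio exhausts the fat allowance optimally: 30.0 g.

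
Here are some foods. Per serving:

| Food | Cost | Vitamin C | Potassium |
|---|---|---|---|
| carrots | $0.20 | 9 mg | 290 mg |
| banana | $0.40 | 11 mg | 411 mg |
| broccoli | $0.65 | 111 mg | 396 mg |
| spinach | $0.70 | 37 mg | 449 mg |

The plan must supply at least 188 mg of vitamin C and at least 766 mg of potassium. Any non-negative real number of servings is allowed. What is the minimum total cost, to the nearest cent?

$1.16

carrots only: max(188/9, 766/290) = 20.89 servings → $4.18.
banana only: max(188/11, 766/411) = 17.09 servings → $6.84.
broccoli only: max(188/111, 766/396) = 1.934 servings → $1.26.
spinach only: max(188/37, 766/449) = 5.081 servings → $3.56.
carrots + banana with both targets exact would need a negative amount; discard.
carrots + broccoli with both tight: 0.3695 servings and 1.664 servings → $1.16.
carrots + spinach with both targets exact would need a negative amount; discard.
banana + broccoli with both tight: 0.2563 servings and 1.668 servings → $1.19.
banana + spinach: intersection lies outside the first quadrant.
broccoli + spinach with both tight: 1.593 servings and 0.3006 servings → $1.25.
So the least-cost plan costs $1.16.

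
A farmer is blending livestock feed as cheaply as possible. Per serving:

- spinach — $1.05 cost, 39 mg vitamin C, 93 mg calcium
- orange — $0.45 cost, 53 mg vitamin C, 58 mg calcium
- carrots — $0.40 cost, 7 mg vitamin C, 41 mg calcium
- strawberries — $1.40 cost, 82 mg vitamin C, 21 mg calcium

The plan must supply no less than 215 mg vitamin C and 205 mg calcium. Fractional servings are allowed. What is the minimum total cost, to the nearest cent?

Compare the cost at each extreme point of the feasible region.
spinach only: max(215/39, 205/93) = 5.513 servings → $5.79.
orange only: max(215/53, 205/58) = 4.057 servings → $1.83.
carrots only: max(215/7, 205/41) = 30.71 servings → $12.29.
strawberries only: max(215/82, 205/21) = 9.762 servings → $13.67.
spinach + orange: intersection lies outside the first quadrant.
spinach + carrots with both targets exact would need a negative amount; discard.
spinach + strawberries with both tight: 1.806 servings and 1.763 servings → $4.36.
orange + carrots: intersection lies outside the first quadrant.
orange + strawberries with both tight: 3.375 servings and 0.4406 servings → $2.14.
carrots + strawberries with both tight: 3.824 servings and 2.295 servings → $4.74.
The minimum over all feasible corners is $1.83.

$1.83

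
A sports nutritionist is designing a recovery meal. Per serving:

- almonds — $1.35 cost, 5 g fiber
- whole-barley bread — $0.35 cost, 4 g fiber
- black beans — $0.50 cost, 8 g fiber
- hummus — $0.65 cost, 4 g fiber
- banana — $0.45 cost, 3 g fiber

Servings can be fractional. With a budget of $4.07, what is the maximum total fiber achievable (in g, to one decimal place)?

65.1 g

Fiber per dollar: black beans 16, whole-barley bread 11.43, banana 6.667, hummus 6.154, almonds 3.704.
With no serving limits, spend the whole cost allowance on black beans: $4.07 / $0.50 × 8 g = 65.1 g.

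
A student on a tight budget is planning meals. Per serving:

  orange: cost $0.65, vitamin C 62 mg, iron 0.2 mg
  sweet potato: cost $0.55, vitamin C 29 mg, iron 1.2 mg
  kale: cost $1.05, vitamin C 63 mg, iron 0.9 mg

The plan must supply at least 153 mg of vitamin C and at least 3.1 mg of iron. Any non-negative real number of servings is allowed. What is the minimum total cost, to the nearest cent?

Two binding constraints pin down two serving amounts, so the optimal mix uses at most two foods. The candidates are each food alone (scaled to the tighter of vitamin C/iron) and each pair with both constraints tight.
orange only: max(153/62, 3.1/0.2) = 15.5 servings → $10.07.
sweet potato only: max(153/29, 3.1/1.2) = 5.276 servings → $2.90.
kale only: max(153/63, 3.1/0.9) = 3.444 servings → $3.62.
orange + sweet potato with both tight: 1.366 servings and 2.356 servings → $2.18.
orange + kale: intersection lies outside the first quadrant.
sweet potato + kale with both tight: 1.164 servings and 1.893 servings → $2.63.
The minimum over all feasible corners is $2.18.

$2.18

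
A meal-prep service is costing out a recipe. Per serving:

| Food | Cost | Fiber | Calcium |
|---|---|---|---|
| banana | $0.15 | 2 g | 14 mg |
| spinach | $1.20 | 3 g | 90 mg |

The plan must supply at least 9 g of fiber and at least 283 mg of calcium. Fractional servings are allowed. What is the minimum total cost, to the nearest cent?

$3.03

For a min-cost LP with two ≥-constraints, a basic feasible solution has at most two positive variables.
banana only: max(9/2, 283/14) = 20.21 servings → $3.03.
spinach only: max(9/3, 283/90) = 3.144 servings → $3.77.
banana + spinach with both targets exact would need a negative amount; discard.
So the least-cost plan costs $3.03.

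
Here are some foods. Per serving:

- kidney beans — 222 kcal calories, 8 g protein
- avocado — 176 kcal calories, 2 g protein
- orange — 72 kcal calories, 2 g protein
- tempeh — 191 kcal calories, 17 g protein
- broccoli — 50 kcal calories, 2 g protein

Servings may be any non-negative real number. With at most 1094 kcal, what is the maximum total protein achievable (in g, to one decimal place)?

Protein per kcal: tempeh 0.08901, broccoli 0.04, kidney beans 0.03604, orange 0.02778, avocado 0.01136.
With no serving limits, spend the whole calories allowance on tempeh: 1094 kcal / 191 kcal × 17 g = 97.4 g.

97.4 g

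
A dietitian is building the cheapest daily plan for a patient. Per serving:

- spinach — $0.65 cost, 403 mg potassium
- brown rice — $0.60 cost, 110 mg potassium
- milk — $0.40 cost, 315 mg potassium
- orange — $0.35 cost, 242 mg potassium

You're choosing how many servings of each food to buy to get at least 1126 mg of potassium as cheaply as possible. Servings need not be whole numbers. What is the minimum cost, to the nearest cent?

$1.43

Cost per mg of potassium: milk $0.0013, orange $0.0014, spinach $0.0016, brown rice $0.0055.
With no serving limits, use only milk: 1126 mg / 315 mg = 3.575 servings × $0.40 = $1.43.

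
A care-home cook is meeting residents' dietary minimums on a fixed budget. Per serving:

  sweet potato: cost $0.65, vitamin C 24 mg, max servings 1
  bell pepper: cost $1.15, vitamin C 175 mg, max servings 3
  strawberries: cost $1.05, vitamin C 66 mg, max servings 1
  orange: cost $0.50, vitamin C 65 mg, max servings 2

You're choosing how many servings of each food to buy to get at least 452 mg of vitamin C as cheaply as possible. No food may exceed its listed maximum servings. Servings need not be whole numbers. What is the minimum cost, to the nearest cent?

$2.97

Cost per mg of vitamin C: bell pepper $0.0066, orange $0.0077, strawberries $0.0159, sweet potato $0.0271.
Take 2.583 servings of bell pepper: +452.0 mg vitamin C for $2.97 (total $2.97, still need 0.0 mg).
Greedy by cheapest-per-mg is optimal for a single linear constraint, so the minimum cost is $2.97.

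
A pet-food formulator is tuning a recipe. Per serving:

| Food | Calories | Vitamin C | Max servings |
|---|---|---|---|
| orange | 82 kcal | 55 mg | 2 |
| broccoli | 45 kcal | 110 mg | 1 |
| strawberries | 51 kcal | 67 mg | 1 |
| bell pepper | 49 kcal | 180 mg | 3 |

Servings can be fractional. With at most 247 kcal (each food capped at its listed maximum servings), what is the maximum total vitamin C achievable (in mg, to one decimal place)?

Vitamin C per kcal: bell pepper 3.673, broccoli 2.444, strawberries 1.314, orange 0.6707.
Take 3 servings of bell pepper: uses 147 kcal, +540.0 mg vitamin C (running total 540.0 mg).
Take 1 serving of broccoli: uses 45 kcal, +110.0 mg vitamin C (running total 650.0 mg).
Take 1 serving of strawberries: uses 51 kcal, +67.0 mg vitamin C (running total 717.0 mg).
Take 0.04878 servings of orange: uses 4 kcal, +2.7 mg vitamin C (running total 719.7 mg).
Filling greedily by vitamin C-per-kcal is optimal for one linear limit, giving 719.7 mg.

719.7 mg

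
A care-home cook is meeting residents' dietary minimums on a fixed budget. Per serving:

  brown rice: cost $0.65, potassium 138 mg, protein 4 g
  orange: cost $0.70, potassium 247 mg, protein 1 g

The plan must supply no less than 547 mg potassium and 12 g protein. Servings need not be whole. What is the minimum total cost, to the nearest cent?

A basic optimal solution has at most two foods positive. Try each food alone and each pair with both targets met exactly.
brown rice only: max(547/138, 12/4) = 3.964 servings → $2.58.
orange only: max(547/247, 12/1) = 12 servings → $8.40.
brown rice + orange with both tight: 2.844 servings and 0.6259 servings → $2.29.
So the least-cost plan costs $2.29.

$2.29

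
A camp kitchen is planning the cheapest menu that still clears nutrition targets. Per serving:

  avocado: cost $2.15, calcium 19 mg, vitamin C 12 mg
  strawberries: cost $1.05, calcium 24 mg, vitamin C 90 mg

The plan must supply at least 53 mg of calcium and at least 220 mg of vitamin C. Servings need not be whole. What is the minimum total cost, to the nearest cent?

Check every corner: each single food scaled to meet both minima, and each pair solved so both constraints bind.
avocado only: max(53/19, 220/12) = 18.33 servings → $39.42.
strawberries only: max(53/24, 220/90) = 2.444 servings → $2.57.
avocado + strawberries: intersection lies outside the first quadrant.
The minimum over all feasible corners is $2.57.

$2.57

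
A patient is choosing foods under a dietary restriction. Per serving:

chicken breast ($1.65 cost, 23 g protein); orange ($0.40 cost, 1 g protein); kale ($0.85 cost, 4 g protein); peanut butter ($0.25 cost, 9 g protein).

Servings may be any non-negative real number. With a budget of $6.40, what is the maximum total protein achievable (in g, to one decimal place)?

Protein per dollar: peanut butter 36, chicken breast 13.94, kale 4.706, orange 2.5.
With no serving limits, spend the whole cost allowance on peanut butter: $6.40 / $0.25 × 9 g = 230.4 g.

230.4 g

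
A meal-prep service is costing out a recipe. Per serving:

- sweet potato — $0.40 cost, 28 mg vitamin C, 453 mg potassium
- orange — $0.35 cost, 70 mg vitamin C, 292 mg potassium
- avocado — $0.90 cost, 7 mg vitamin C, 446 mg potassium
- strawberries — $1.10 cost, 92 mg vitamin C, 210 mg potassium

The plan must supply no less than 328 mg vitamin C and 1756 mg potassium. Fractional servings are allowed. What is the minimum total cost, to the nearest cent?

sweet potato only: max(328/28, 1756/453) = 11.71 servings → $4.69.
orange only: max(328/70, 1756/292) = 6.014 servings → $2.10.
avocado only: max(328/7, 1756/446) = 46.86 servings → $42.17.
strawberries only: max(328/92, 1756/210) = 8.362 servings → $9.20.
sweet potato + orange with both tight: 1.153 servings and 4.224 servings → $1.94.
sweet potato + avocado with both targets exact would need a negative amount; discard.
sweet potato + strawberries with both tight: 2.589 servings and 2.777 servings → $4.09.
orange + avocado with both tight: 4.593 servings and 0.9304 servings → $2.44.
orange + strawberries: the both-tight solution has a negative serving — not a feasible corner.
avocado + strawberries with both tight: 2.342 servings and 3.387 servings → $5.83.
The minimum over all feasible corners is $1.94.

$1.94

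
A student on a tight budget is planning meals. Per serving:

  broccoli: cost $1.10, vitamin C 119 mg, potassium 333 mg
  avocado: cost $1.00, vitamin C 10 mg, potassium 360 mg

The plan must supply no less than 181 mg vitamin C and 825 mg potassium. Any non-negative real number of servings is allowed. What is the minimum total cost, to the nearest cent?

$2.54

broccoli only: max(181/119, 825/333) = 2.477 servings → $2.73.
avocado only: max(181/10, 825/360) = 18.1 servings → $18.10.
broccoli + avocado with both tight: 1.44 servings and 0.9593 servings → $2.54.
Cheapest feasible corner: $2.54.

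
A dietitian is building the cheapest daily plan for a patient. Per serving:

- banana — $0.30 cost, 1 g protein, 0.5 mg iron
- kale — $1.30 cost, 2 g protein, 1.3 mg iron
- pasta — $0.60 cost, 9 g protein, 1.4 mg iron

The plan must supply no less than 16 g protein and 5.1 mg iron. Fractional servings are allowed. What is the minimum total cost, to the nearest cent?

$2.19

At the optimum either one food covers both requirements or two foods hit both targets exactly; no other combination can be cheaper.
banana only: max(16/1, 5.1/0.5) = 16 servings → $4.80.
kale only: max(16/2, 5.1/1.3) = 8 servings → $10.40.
pasta only: max(16/9, 5.1/1.4) = 3.643 servings → $2.19.
banana + kale: intersection lies outside the first quadrant.
banana + pasta with both tight: 7.581 servings and 0.9355 servings → $2.84.
kale + pasta with both tight: 2.64 servings and 1.191 servings → $4.15.
The minimum over all feasible corners is $2.19.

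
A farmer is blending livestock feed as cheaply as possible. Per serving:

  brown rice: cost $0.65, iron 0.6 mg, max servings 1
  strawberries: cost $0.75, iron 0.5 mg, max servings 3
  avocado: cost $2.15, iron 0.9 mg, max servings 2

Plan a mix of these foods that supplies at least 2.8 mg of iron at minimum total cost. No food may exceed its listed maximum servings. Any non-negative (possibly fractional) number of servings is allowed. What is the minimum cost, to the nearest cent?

Cost per mg of iron: brown rice $1.0833, strawberries $1.5000, avocado $2.3889.
Take 1 serving of brown rice: +0.6 mg iron for $0.65 (total $0.65, still need 2.2 mg).
Take 3 servings of strawberries: +1.5 mg iron for $2.25 (total $2.90, still need 0.7 mg).
Take 0.7778 servings of avocado: +0.7 mg iron for $1.67 (total $4.57, still need 0.0 mg).
Greedy by cheapest-per-mg is optimal for a single linear constraint, so the minimum cost is $4.57.

$4.57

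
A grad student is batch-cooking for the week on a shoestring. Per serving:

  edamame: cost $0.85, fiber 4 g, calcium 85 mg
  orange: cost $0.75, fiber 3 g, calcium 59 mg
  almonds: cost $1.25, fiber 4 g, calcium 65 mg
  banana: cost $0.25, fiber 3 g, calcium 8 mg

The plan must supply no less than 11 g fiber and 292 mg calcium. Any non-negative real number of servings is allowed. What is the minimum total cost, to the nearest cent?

edamame only: max(11/4, 292/85) = 3.435 servings → $2.92.
orange only: max(11/3, 292/59) = 4.949 servings → $3.71.
almonds only: max(11/4, 292/65) = 4.492 servings → $5.62.
banana only: max(11/3, 292/8) = 36.5 servings → $9.12.
edamame + orange: the both-tight solution has a negative serving — not a feasible corner.
edamame + almonds: the both-tight solution has a negative serving — not a feasible corner.
edamame + banana: intersection lies outside the first quadrant.
orange + almonds: intersection lies outside the first quadrant.
orange + banana: intersection lies outside the first quadrant.
almonds + banana: the both-tight solution has a negative serving — not a feasible corner.
So the least-cost plan costs $2.92.

$2.92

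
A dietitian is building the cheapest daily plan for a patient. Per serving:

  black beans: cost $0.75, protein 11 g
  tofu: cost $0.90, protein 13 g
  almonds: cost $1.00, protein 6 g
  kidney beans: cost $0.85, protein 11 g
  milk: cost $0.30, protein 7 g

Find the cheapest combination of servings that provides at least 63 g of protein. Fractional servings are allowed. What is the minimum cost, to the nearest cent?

$2.70

Cost per g of protein: milk $0.0429, black beans $0.0682, tofu $0.0692, kidney beans $0.0773, almonds $0.1667.
With no serving limits, use only milk: 63 g / 7 g = 9 servings × $0.30 = $2.70.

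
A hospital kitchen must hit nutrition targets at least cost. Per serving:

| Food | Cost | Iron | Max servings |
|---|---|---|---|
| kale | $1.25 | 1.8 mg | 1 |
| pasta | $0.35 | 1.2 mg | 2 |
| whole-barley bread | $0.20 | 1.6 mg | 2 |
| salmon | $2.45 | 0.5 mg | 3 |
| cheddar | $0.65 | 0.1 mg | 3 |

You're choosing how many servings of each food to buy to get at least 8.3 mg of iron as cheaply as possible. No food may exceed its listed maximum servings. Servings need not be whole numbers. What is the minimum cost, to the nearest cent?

$6.76

Cost per mg of iron: whole-barley bread $0.1250, pasta $0.2917, kale $0.6944, salmon $4.9000, cheddar $6.5000.
Take 2 servings of whole-barley bread: +3.2 mg iron for $0.40 (total $0.40, still need 5.1 mg).
Take 2 servings of pasta: +2.4 mg iron for $0.70 (total $1.10, still need 2.7 mg).
Take 1 serving of kale: +1.8 mg iron for $1.25 (total $2.35, still need 0.9 mg).
Take 1.8 servings of salmon: +0.9 mg iron for $4.41 (total $6.76, still need 0.0 mg).
Greedy by cheapest-per-mg is optimal for a single linear constraint, so the minimum cost is $6.76.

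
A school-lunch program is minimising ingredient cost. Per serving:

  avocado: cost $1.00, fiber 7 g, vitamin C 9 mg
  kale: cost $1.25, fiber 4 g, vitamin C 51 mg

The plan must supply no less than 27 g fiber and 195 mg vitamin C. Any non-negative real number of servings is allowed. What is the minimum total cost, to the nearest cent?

$6.23

This is a tiny linear program; its minimum lies at a vertex of the feasible set. List the vertices and price them.
avocado only: max(27/7, 195/9) = 21.67 servings → $21.67.
kale only: max(27/4, 195/51) = 6.75 servings → $8.44.
avocado + kale with both tight: 1.86 servings and 3.495 servings → $6.23.
The minimum over all feasible corners is $6.23.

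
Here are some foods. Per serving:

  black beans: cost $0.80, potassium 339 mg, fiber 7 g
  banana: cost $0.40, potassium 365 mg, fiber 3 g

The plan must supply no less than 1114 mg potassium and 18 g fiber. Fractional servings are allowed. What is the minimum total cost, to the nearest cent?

$2.12

The cheapest plan sits at a corner of the feasible region — with two constraints it uses at most two foods.
black beans only: max(1114/339, 18/7) = 3.286 servings → $2.63.
banana only: max(1114/365, 18/3) = 6 servings → $2.40.
black beans + banana with both tight: 2.099 servings and 1.103 servings → $2.12.
So the least-cost plan costs $2.12.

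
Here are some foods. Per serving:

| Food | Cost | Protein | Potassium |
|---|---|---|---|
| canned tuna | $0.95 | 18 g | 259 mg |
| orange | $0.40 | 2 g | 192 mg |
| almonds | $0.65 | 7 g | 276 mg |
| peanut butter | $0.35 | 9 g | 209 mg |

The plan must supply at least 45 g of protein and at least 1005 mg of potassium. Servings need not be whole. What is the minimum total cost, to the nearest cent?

$1.75

Check every corner: each single food scaled to meet both minima, and each pair solved so both constraints bind.
canned tuna only: max(45/18, 1005/259) = 3.88 servings → $3.69.
orange only: max(45/2, 1005/192) = 22.5 servings → $9.00.
almonds only: max(45/7, 1005/276) = 6.429 servings → $4.18.
peanut butter only: max(45/9, 1005/209) = 5 servings → $1.75.
canned tuna + orange with both tight: 2.257 servings and 2.19 servings → $3.02.
canned tuna + almonds with both tight: 1.707 servings and 2.04 servings → $2.95.
canned tuna + peanut butter with both tight: 0.2516 servings and 4.497 servings → $1.81.
orange + almonds with both targets exact would need a negative amount; discard.
orange + peanut butter with both targets exact would need a negative amount; discard.
almonds + peanut butter with both targets exact would need a negative amount; discard.
Cheapest feasible corner: $1.75.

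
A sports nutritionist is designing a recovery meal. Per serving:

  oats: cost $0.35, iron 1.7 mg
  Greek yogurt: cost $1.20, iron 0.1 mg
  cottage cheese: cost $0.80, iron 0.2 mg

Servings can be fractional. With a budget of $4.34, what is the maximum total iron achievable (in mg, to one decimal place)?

Iron per dollar: oats 4.857, cottage cheese 0.25, Greek yogurt 0.08333.
With no serving limits, spend the whole cost allowance on oats: $4.34 / $0.35 × 1.7 mg = 21.1 mg.

21.1 mg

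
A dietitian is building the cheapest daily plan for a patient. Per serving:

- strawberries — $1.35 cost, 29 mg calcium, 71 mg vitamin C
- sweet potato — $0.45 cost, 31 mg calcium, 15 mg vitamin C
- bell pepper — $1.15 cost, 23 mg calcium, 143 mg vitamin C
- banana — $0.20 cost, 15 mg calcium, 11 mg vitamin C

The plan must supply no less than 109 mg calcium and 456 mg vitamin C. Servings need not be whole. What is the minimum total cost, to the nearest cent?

$3.97

strawberries only: max(109/29, 456/71) = 6.423 servings → $8.67.
sweet potato only: max(109/31, 456/15) = 30.4 servings → $13.68.
bell pepper only: max(109/23, 456/143) = 4.739 servings → $5.45.
banana only: max(109/15, 456/11) = 41.45 servings → $8.29.
strawberries + sweet potato with both targets exact would need a negative amount; discard.
strawberries + bell pepper with both tight: 2.028 servings and 2.182 servings → $5.25.
strawberries + banana with both targets exact would need a negative amount; discard.
sweet potato + bell pepper with both tight: 1.247 servings and 3.058 servings → $4.08.
sweet potato + banana: intersection lies outside the first quadrant.
bell pepper + banana with both tight: 2.982 servings and 2.695 servings → $3.97.
Cheapest feasible corner: $3.97.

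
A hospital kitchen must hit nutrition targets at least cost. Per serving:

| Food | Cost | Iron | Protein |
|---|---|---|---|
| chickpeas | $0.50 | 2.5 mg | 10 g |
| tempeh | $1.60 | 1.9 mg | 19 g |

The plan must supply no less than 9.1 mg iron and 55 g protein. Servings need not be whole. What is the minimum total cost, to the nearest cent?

Two binding constraints pin down two serving amounts, so the optimal mix uses at most two foods. The candidates are each food alone (scaled to the tighter of iron/protein) and each pair with both constraints tight.
chickpeas only: max(9.1/2.5, 55/10) = 5.5 servings → $2.75.
tempeh only: max(9.1/1.9, 55/19) = 4.789 servings → $7.66.
chickpeas + tempeh with both tight: 2.4 servings and 1.632 servings → $3.81.
So the least-cost plan costs $2.75.

$2.75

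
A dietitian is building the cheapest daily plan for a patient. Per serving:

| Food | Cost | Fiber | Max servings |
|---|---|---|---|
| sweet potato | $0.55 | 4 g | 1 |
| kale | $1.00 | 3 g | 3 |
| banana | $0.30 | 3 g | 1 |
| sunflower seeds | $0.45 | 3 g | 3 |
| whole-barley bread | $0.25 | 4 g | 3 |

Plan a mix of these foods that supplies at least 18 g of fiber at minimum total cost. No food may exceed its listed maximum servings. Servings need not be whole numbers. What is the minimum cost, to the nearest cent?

$1.46

Cost per g of fiber: whole-barley bread $0.0625, banana $0.1000, sweet potato $0.1375, sunflower seeds $0.1500, kale $0.3333.
Take 3 servings of whole-barley bread: +12.0 g fiber for $0.75 (total $0.75, still need 6.0 g).
Take 1 serving of banana: +3.0 g fiber for $0.30 (total $1.05, still need 3.0 g).
Take 0.75 servings of sweet potato: +3.0 g fiber for $0.41 (total $1.46, still need 0.0 g).
Greedy by cheapest-per-g is optimal for a single linear constraint, so the minimum cost is $1.46.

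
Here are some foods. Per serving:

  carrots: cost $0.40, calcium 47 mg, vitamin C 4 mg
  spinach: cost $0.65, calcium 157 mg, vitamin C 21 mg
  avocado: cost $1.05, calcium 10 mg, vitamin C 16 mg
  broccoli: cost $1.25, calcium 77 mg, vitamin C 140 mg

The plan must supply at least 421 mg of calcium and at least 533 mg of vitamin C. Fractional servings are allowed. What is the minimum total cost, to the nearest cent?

An LP optimum is at a vertex; with two nutrient constraints at most two foods are used. Check each candidate.
carrots only: max(421/47, 533/4) = 133.2 servings → $53.30.
spinach only: max(421/157, 533/21) = 25.38 servings → $16.50.
avocado only: max(421/10, 533/16) = 42.1 servings → $44.20.
broccoli only: max(421/77, 533/140) = 5.468 servings → $6.83.
carrots + spinach: the both-tight solution has a negative serving — not a feasible corner.
carrots + avocado with both tight: 1.975 servings and 32.82 servings → $35.25.
carrots + broccoli with both tight: 2.854 servings and 3.726 servings → $5.80.
spinach + avocado with both tight: 0.6108 servings and 32.51 servings → $34.53.
spinach + broccoli with both tight: 0.879 servings and 3.675 servings → $5.17.
avocado + broccoli: the both-tight solution has a negative serving — not a feasible corner.
So the least-cost plan costs $5.17.

$5.17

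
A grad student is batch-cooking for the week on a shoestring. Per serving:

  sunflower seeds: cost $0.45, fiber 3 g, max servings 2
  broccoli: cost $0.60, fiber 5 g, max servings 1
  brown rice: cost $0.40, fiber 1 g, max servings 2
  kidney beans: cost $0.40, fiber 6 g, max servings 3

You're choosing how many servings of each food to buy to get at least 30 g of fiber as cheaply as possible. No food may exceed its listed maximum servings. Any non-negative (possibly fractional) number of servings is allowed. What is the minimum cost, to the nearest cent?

Cost per g of fiber: kidney beans $0.0667, broccoli $0.1200, sunflower seeds $0.1500, brown rice $0.4000.
Take 3 servings of kidney beans: +18.0 g fiber for $1.20 (total $1.20, still need 12.0 g).
Take 1 serving of broccoli: +5.0 g fiber for $0.60 (total $1.80, still need 7.0 g).
Take 2 servings of sunflower seeds: +6.0 g fiber for $0.90 (total $2.70, still need 1.0 g).
Take 1 serving of brown rice: +1.0 g fiber for $0.40 (total $3.10, still need 0.0 g).
Filling from the cheapest source first is optimal under one linear minimum: $3.10.

$3.10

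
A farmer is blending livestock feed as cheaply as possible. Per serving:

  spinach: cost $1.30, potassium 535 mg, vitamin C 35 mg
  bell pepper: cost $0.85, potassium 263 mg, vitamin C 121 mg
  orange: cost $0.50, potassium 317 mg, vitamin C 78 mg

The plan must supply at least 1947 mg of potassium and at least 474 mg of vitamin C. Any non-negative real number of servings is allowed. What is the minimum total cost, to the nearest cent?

The cheapest plan sits at a corner of the feasible region — with two constraints it uses at most two foods.
spinach only: max(1947/535, 474/35) = 13.54 servings → $17.61.
bell pepper only: max(1947/263, 474/121) = 7.403 servings → $6.29.
orange only: max(1947/317, 474/78) = 6.142 servings → $3.07.
spinach + bell pepper with both tight: 1.998 servings and 3.34 servings → $5.44.
spinach + orange with both tight: 0.05249 servings and 6.053 servings → $3.09.
bell pepper + orange: intersection lies outside the first quadrant.
So the least-cost plan costs $3.07.

$3.07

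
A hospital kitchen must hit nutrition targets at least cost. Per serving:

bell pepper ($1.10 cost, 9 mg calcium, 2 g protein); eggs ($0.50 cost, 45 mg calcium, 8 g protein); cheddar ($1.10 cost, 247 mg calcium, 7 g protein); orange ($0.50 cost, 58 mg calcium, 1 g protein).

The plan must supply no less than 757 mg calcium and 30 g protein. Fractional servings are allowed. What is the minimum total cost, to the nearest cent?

$3.75

Minimising a linear cost over {calcium ≥ 757, protein ≥ 30, servings ≥ 0} — the optimum is at a vertex, using one or two foods.
bell pepper only: max(757/9, 30/2) = 84.11 servings → $92.52.
eggs only: max(757/45, 30/8) = 16.82 servings → $8.41.
cheddar only: max(757/247, 30/7) = 4.286 servings → $4.71.
orange only: max(757/58, 30/1) = 30 servings → $15.00.
bell pepper + eggs: intersection lies outside the first quadrant.
bell pepper + cheddar with both tight: 4.898 servings and 2.886 servings → $8.56.
bell pepper + orange with both tight: 9.187 servings and 11.63 servings → $15.92.
eggs + cheddar with both tight: 1.271 servings and 2.833 servings → $3.75.
eggs + orange with both tight: 2.346 servings and 11.23 servings → $6.79.
cheddar + orange: intersection lies outside the first quadrant.
So the least-cost plan costs $3.75.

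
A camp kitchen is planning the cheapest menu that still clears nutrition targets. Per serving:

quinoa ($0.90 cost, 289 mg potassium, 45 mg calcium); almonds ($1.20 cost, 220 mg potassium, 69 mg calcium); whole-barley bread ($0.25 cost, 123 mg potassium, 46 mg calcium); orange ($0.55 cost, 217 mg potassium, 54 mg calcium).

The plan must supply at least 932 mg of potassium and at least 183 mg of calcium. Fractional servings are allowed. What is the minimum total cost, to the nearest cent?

$1.89

quinoa only: max(932/289, 183/45) = 4.067 servings → $3.66.
almonds only: max(932/220, 183/69) = 4.236 servings → $5.08.
whole-barley bread only: max(932/123, 183/46) = 7.577 servings → $1.89.
orange only: max(932/217, 183/54) = 4.295 servings → $2.36.
quinoa + almonds with both tight: 2.395 servings and 1.09 servings → $3.46.
quinoa + whole-barley bread with both tight: 2.624 servings and 1.411 servings → $2.71.
quinoa + orange with both tight: 1.818 servings and 1.874 servings → $2.67.
almonds + whole-barley bread with both targets exact would need a negative amount; discard.
almonds + orange: intersection lies outside the first quadrant.
whole-barley bread + orange: the both-tight solution has a negative serving — not a feasible corner.
Cheapest feasible corner: $1.89.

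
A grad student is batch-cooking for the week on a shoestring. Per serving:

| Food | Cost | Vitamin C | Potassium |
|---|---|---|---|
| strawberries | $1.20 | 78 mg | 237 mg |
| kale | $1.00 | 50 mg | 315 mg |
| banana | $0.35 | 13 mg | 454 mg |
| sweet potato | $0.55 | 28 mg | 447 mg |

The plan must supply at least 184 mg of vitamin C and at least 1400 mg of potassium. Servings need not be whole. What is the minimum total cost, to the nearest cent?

$3.11

With two linear requirements the optimum uses one or two foods; enumerate the corners.
strawberries only: max(184/78, 1400/237) = 5.907 servings → $7.09.
kale only: max(184/50, 1400/315) = 4.444 servings → $4.44.
banana only: max(184/13, 1400/454) = 14.15 servings → $4.95.
sweet potato only: max(184/28, 1400/447) = 6.571 servings → $3.61.
strawberries + kale with both targets exact would need a negative amount; discard.
strawberries + banana with both tight: 2.021 servings and 2.029 servings → $3.14.
strawberries + sweet potato with both tight: 1.525 servings and 2.323 servings → $3.11.
kale + banana with both tight: 3.512 servings and 0.6471 servings → $3.74.
kale + sweet potato with both tight: 3.182 servings and 0.8899 servings → $3.67.
banana + sweet potato: intersection lies outside the first quadrant.
So the least-cost plan costs $3.11.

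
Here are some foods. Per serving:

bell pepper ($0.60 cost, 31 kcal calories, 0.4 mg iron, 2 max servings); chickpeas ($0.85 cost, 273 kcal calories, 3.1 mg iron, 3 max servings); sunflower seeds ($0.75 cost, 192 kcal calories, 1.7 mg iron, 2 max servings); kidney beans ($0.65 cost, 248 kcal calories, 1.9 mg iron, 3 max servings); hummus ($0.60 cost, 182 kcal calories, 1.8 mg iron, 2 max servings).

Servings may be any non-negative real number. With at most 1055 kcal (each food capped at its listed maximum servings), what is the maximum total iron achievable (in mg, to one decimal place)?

11.8 mg

Iron per kcal: bell pepper 0.0129, chickpeas 0.01136, hummus 0.00989, sunflower seeds 0.008854, kidney beans 0.007661.
Take 2 servings of bell pepper: uses 62 kcal, +0.8 mg iron (running total 0.8 mg).
Take 3 servings of chickpeas: uses 819 kcal, +9.3 mg iron (running total 10.1 mg).
Take 0.956 servings of hummus: uses 174 kcal, +1.7 mg iron (running total 11.8 mg).
Filling greedily by iron-per-kcal is optimal for one linear limit, giving 11.8 mg.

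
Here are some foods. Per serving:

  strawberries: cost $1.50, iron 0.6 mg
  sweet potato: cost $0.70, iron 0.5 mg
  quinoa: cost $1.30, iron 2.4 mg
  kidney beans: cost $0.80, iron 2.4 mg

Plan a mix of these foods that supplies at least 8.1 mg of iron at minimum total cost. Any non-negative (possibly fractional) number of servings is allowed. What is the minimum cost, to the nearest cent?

Cost per mg of iron: kidney beans $0.3333, quinoa $0.5417, sweet potato $1.4000, strawberries $2.5000.
With no serving limits, use only kidney beans: 8.1 mg / 2.4 mg = 3.375 servings × $0.80 = $2.70.

$2.70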